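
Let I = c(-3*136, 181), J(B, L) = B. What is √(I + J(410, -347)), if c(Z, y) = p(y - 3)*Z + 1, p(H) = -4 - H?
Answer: √74667 ≈ 273.25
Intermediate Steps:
c(Z, y) = 1 + Z*(-1 - y) (c(Z, y) = (-4 - (y - 3))*Z + 1 = (-4 - (-3 + y))*Z + 1 = (-4 + (3 - y))*Z + 1 = (-1 - y)*Z + 1 = Z*(-1 - y) + 1 = 1 + Z*(-1 - y))
I = 74257 (I = 1 - (-3*136)*(1 + 181) = 1 - 1*(-408)*182 = 1 + 74256 = 74257)
√(I + J(410, -347)) = √(74257 + 410) = √74667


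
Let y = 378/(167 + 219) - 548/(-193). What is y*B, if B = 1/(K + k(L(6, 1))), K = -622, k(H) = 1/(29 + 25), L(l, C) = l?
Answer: -39798/6482291 ≈ -0.0061395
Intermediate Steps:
k(H) = 1/54
y = 737/193 (y = 378/386 - 548*(-1/193) = 378*(1/386) + 548/193 = 189/193 + 548/193 = 737/193 ≈ 3.8187)
B = -54/33587 (B = 1/(-622 + 1/54) = 1/(-33587/54) = -54/33587 ≈ -0.0016078)
y*B = (737/193)*(-54/33587) = -39798/6482291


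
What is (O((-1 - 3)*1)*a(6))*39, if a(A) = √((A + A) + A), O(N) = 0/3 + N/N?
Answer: 117*√2 ≈ 165.46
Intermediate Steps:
O(N) = 1 (O(N) = 0*(⅓) + 1 = 0 + 1 = 1)
a(A) = √3*√A (a(A) = √(2*A + A) = √(3*A) = √3*√A)
(O((-1 - 3)*1)*a(6))*39 = (1*(√3*√6))*39 = (1*(3*√2))*39 = (3*√2)*39 = 117*√2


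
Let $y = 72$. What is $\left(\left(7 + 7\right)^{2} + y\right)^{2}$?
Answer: $71824$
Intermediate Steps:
$\left(\left(7 + 7\right)^{2} + y\right)^{2} = \left(\left(7 + 7\right)^{2} + 72\right)^{2} = \left(14^{2} + 72\right)^{2} = \left(196 + 72\right)^{2} = 268^{2} = 71824$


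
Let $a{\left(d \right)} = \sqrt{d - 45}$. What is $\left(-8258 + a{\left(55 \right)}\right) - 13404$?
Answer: $-21662 + \sqrt{10} \approx -21659.0$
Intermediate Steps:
$a{\left(d \right)} = \sqrt{-45 + d}$
$\left(-8258 + a{\left(55 \right)}\right) - 13404 = \left(-8258 + \sqrt{-45 + 55}\right) - 13404 = \left(-8258 + \sqrt{10}\right) - 13404 = -21662 + \sqrt{10}$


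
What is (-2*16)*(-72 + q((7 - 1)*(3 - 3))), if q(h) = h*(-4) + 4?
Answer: 2176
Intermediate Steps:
q(h) = 4 - 4*h (q(h) = -4*h + 4 = 4 - 4*h)
(-2*16)*(-72 + q((7 - 1)*(3 - 3))) = (-2*16)*(-72 + (4 - 4*(7 - 1)*(3 - 3))) = -32*(-72 + (4 - 24*0)) = -32*(-72 + (4 - 4*0)) = -32*(-72 + (4 + 0)) = -32*(-72 + 4) = -32*(-68) = 2176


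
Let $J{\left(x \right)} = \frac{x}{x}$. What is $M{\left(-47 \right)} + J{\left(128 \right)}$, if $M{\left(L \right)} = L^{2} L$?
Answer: $-103822$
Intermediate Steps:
$J{\left(x \right)} = 1$
$M{\left(L \right)} = L^{3}$
$M{\left(-47 \right)} + J{\left(128 \right)} = \left(-47\right)^{3} + 1 = -103823 + 1 = -103822$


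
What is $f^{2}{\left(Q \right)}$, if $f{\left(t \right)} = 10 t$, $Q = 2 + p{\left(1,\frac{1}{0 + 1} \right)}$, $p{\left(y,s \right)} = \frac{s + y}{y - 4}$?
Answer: $\frac{1600}{9} \approx 177.78$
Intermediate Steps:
$p{\left(y,s \right)} = \frac{s + y}{-4 + y}$
$Q = \frac{4}{3}$ ($Q = 2 + \frac{\frac{1}{0 + 1} + 1}{-4 + 1} = 2 + \frac{1^{-1} + 1}{-3} = 2 - \frac{1 + 1}{3} = 2 - \frac{2}{3} = \frac{4}{3} \approx 1.3333$)
$f^{2}{\left(Q \right)} = \left(10 \cdot \frac{4}{3}\right)^{2} = \left(\frac{40}{3}\right)^{2} = \frac{1600}{9}$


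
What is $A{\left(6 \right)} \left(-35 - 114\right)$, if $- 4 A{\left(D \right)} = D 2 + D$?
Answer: $\frac{1341}{2} \approx 670.5$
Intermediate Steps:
$A{\left(D \right)} = - \frac{3 D}{4}$ ($A{\left(D \right)} = - \frac{D 2 + D}{4} = - \frac{2 D + D}{4} = - \frac{3 D}{4}$)
$A{\left(6 \right)} \left(-35 - 114\right) = \left(- \frac{3}{4}\right) 6 \left(-35 - 114\right) = \left(- \frac{9}{2}\right) \left(-149\right) = \frac{1341}{2}$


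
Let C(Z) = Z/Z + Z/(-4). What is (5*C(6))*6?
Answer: -15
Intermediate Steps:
C(Z) = 1 - Z/4 (C(Z) = 1 + Z*(-¼) = 1 - Z/4)
(5*C(6))*6 = (5*(1 - ¼*6))*6 = (5*(1 - 3/2))*6 = (5*(-½))*6 = -5/2*6 = -15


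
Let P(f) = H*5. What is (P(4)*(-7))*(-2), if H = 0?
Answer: 0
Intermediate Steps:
P(f) = 0 (P(f) = 0*5 = 0)
(P(4)*(-7))*(-2) = (0*(-7))*(-2) = 0*(-2) = 0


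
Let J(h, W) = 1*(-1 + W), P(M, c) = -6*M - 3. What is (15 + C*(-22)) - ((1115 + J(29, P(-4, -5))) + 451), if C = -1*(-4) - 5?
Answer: -1549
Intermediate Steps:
P(M, c) = -3 - 6*M
J(h, W) = -1 + W
C = -1 (C = 4 - 5 = -1)
(15 + C*(-22)) - ((1115 + J(29, P(-4, -5))) + 451) = (15 - 1*(-22)) - ((1115 + (-1 + (-3 - 6*(-4)))) + 451) = (15 + 22) - ((1115 + (-1 + (-3 + 24))) + 451) = 37 - ((1115 + (-1 + 21)) + 451) = 37 - ((1115 + 20) + 451) = 37 - (1135 + 451) = 37 - 1*1586 = 37 - 1586 = -1549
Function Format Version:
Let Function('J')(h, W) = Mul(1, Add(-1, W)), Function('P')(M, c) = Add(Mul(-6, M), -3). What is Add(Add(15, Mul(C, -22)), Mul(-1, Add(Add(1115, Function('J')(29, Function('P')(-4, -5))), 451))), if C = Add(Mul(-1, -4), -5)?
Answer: -1549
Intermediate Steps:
Function('P')(M, c) = Add(-3, Mul(-6, M))
Function('J')(h, W) = Add(-1, W)
C = -1 (C = Add(4, -5) = -1)
Add(Add(15, Mul(C, -22)), Mul(-1, Add(Add(1115, Function('J')(29, Function('P')(-4, -5))), 451))) = Add(Add(15, Mul(-1, -22)), Mul(-1, Add(Add(1115, Add(-1, Add(-3, Mul(-6, -4)))), 451))) = Add(Add(15, 22), Mul(-1, Add(Add(1115, Add(-1, Add(-3, 24))), 451))) = Add(37, Mul(-1, Add(Add(1115, Add(-1, 21)), 451))) = Add(37, Mul(-1, Add(Add(1115, 20), 451))) = Add(37, Mul(-1, Add(1135, 451))) = Add(37, Mul(-1, 1586)) = Add(37, -1586) = -1549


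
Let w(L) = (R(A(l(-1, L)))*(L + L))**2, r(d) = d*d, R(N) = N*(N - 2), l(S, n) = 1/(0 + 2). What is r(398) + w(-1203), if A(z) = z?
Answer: 13658497/4 ≈ 3.4146e+6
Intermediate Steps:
l(S, n) = 1/2
R(N) = N*(-2 + N)
r(d) = d**2
w(L) = 9*L**2/4 (w(L) = (((-2 + 1/2)/2)*(L + L))**2 = (((1/2)*(-3/2))*(2*L))**2 = (-3*L/2)**2 = 9*L**2/4)
r(398) + w(-1203) = 398**2 + (9/4)*(-1203)**2 = 158404 + (9/4)*1447209 = 158404 + 13024881/4 = 13658497/4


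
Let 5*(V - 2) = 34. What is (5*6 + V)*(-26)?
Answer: -5044/5 ≈ -1008.8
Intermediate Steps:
V = 44/5 (V = 2 + (1/5)*34 = 2 + 34/5 = 44/5 ≈ 8.8000)
(5*6 + V)*(-26) = (5*6 + 44/5)*(-26) = (30 + 44/5)*(-26) = (194/5)*(-26) = -5044/5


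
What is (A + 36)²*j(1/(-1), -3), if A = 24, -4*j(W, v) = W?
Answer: 900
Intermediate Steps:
j(W, v) = -W/4
(A + 36)²*j(1/(-1), -3) = (24 + 36)²*(-¼/(-1)) = 60²*(-¼*(-1)) = 3600*(¼) = 900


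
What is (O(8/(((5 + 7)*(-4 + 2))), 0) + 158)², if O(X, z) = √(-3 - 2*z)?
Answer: (158 + I*√3)² ≈ 24961.0 + 547.33*I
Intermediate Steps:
(O(8/(((5 + 7)*(-4 + 2))), 0) + 158)² = (√(-3 - 2*0) + 158)² = (√(-3 + 0) + 158)² = (√(-3) + 158)² = (I*√3 + 158)² = (158 + I*√3)²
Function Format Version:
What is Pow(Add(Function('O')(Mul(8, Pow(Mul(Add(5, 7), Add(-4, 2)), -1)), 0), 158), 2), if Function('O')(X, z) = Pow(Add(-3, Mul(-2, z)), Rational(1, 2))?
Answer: Pow(Add(158, Mul(I, Pow(3, Rational(1, 2)))), 2) ≈ Add(24961., Mul(547.33, I))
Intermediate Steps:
Pow(Add(Function('O')(Mul(8, Pow(Mul(Add(5, 7), Add(-4, 2)), -1)), 0), 158), 2) = Pow(Add(Pow(Add(-3, Mul(-2, 0)), Rational(1, 2)), 158), 2) = Pow(Add(Pow(Add(-3, 0), Rational(1, 2)), 158), 2) = Pow(Add(Pow(-3, Rational(1, 2)), 158), 2) = Pow(Add(Mul(I, Pow(3, Rational(1, 2))), 158), 2) = Pow(Add(158, Mul(I, Pow(3, Rational(1, 2)))), 2)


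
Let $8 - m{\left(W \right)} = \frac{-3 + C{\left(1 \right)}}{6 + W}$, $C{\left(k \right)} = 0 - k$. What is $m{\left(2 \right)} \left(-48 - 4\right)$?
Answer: $-442$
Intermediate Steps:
$C{\left(k \right)} = - k$
$m{\left(W \right)} = 8 + \frac{4}{6 + W}$ ($m{\left(W \right)} = 8 - \frac{-3 - 1}{6 + W} = 8 - - \frac{4}{6 + W} = 8 + \frac{4}{6 + W}$)
$m{\left(2 \right)} \left(-48 - 4\right) = \frac{4 \left(13 + 2 \cdot 2\right)}{6 + 2} \left(-48 - 4\right) = \frac{4 \left(13 + 4\right)}{8} \left(-52\right) = 4 \cdot \frac{1}{8} \cdot 17 \left(-52\right) = \frac{17}{2} \left(-52\right) = -442$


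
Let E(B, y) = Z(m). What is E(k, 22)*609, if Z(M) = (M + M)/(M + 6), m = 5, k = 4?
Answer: 6090/11 ≈ 553.64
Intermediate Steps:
Z(M) = 2*M/(6 + M) (Z(M) = (2*M)/(6 + M) = 2*M/(6 + M))
E(B, y) = 10/11 (E(B, y) = 2*5/(6 + 5) = 2*5/11 = 2*5*(1/11) = 10/11)
E(k, 22)*609 = (10/11)*609 = 6090/11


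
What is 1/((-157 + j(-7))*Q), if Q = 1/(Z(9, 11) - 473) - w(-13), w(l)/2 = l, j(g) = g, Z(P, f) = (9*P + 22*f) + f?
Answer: -139/592532 ≈ -0.00023459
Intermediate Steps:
Z(P, f) = 9*P + 23*f
w(l) = 2*l
Q = 3613/139 (Q = 1/((9*9 + 23*11) - 473) - 2*(-13) = 1/((81 + 253) - 473) - 1*(-26) = 1/(334 - 473) + 26 = 1/(-139) + 26 = -1/139 + 26 = 3613/139 ≈ 25.993)
1/((-157 + j(-7))*Q) = 1/((-157 - 7)*(3613/139)) = (139/3613)/(-164) = -1/164*139/3613 = -139/592532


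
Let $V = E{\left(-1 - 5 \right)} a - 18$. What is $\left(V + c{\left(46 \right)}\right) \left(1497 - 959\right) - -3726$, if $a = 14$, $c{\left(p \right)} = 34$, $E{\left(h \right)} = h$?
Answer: $-32858$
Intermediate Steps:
$V = -102$ ($V = \left(-1 - 5\right) 14 - 18 = \left(-6\right) 14 - 18 = -84 - 18 = -102$)
$\left(V + c{\left(46 \right)}\right) \left(1497 - 959\right) - -3726 = \left(-102 + 34\right) \left(1497 - 959\right) - -3726 = \left(-68\right) 538 + 3726 = -36584 + 3726 = -32858$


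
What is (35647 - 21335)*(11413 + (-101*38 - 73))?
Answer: 107368624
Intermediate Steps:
(35647 - 21335)*(11413 + (-101*38 - 73)) = 14312*(11413 + (-3838 - 73)) = 14312*(11413 - 3911) = 14312*7502 = 107368624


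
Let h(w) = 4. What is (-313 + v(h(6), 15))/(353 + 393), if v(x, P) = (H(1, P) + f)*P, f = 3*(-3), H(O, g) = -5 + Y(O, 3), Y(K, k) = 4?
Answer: -463/746 ≈ -0.62064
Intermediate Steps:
H(O, g) = -1 (H(O, g) = -5 + 4 = -1)
f = -9
v(x, P) = -10*P (v(x, P) = (-1 - 9)*P = -10*P)
(-313 + v(h(6), 15))/(353 + 393) = (-313 - 10*15)/(353 + 393) = (-313 - 150)/746 = -463*1/746 = -463/746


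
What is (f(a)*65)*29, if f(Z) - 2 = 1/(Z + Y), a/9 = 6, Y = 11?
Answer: 3799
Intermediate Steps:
a = 54 (a = 9*6 = 54)
f(Z) = 2 + 1/(11 + Z) (f(Z) = 2 + 1/(Z + 11) = 2 + 1/(11 + Z))
(f(a)*65)*29 = (((23 + 2*54)/(11 + 54))*65)*29 = (((23 + 108)/65)*65)*29 = (((1/65)*131)*65)*29 = ((131/65)*65)*29 = 131*29 = 3799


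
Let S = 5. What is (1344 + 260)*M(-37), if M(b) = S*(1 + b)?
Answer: -288720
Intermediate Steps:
M(b) = 5 + 5*b (M(b) = 5*(1 + b) = 5 + 5*b)
(1344 + 260)*M(-37) = (1344 + 260)*(5 + 5*(-37)) = 1604*(5 - 185) = 1604*(-180) = -288720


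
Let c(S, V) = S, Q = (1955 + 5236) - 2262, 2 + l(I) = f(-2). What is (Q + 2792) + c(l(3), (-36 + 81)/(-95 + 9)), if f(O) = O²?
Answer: 7723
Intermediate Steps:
l(I) = 2 (l(I) = -2 + (-2)² = -2 + 4 = 2)
Q = 4929 (Q = 7191 - 2262 = 4929)
(Q + 2792) + c(l(3), (-36 + 81)/(-95 + 9)) = (4929 + 2792) + 2 = 7721 + 2 = 7723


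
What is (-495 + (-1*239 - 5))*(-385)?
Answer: 284515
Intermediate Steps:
(-495 + (-1*239 - 5))*(-385) = (-495 + (-239 - 5))*(-385) = (-495 - 244)*(-385) = -739*(-385) = 284515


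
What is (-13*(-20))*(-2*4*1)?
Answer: -2080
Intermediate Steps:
(-13*(-20))*(-2*4*1) = 260*(-8*1) = 260*(-8) = -2080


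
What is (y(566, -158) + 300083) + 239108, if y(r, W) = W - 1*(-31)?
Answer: 539064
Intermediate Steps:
y(r, W) = 31 + W (y(r, W) = W + 31 = 31 + W)
(y(566, -158) + 300083) + 239108 = ((31 - 158) + 300083) + 239108 = (-127 + 300083) + 239108 = 299956 + 239108 = 539064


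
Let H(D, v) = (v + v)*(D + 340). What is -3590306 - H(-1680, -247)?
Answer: -4252266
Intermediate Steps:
H(D, v) = 2*v*(340 + D) (H(D, v) = (2*v)*(340 + D) = 2*v*(340 + D))
-3590306 - H(-1680, -247) = -3590306 - 2*(-247)*(340 - 1680) = -3590306 - 2*(-247)*(-1340) = -3590306 - 1*661960 = -3590306 - 661960 = -4252266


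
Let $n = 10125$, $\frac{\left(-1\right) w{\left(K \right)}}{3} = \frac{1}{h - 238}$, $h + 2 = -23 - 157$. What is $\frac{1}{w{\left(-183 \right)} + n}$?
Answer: $\frac{140}{1417501} \approx 9.8765 \cdot 10^{-5}$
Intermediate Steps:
$h = -182$ ($h = -2 - 180 = -182$)
$w{\left(K \right)} = \frac{1}{140}$ ($w{\left(K \right)} = - \frac{3}{-182 - 238} = - \frac{3}{-420} = \left(-3\right) \left(- \frac{1}{420}\right) = \frac{1}{140}$)
$\frac{1}{w{\left(-183 \right)} + n} = \frac{1}{\frac{1}{140} + 10125} = \frac{1}{\frac{1417501}{140}} = \frac{140}{1417501}$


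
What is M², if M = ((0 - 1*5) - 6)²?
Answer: 14641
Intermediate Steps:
M = 121 (M = ((0 - 5) - 6)² = (-5 - 6)² = (-11)² = 121)
M² = 121² = 14641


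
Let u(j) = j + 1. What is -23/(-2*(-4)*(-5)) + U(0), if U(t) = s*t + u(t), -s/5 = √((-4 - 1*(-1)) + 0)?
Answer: 63/40 ≈ 1.5750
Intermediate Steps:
u(j) = 1 + j
s = -5*I*√3 (s = -5*√((-4 - 1*(-1)) + 0) = -5*√((-4 + 1) + 0) = -5*√(-3 + 0) = -5*I*√3 ≈ -8.6602*I)
U(t) = 1 + t - 5*I*t*√3 (U(t) = (-5*I*√3)*t + (1 + t) = -5*I*t*√3 + (1 + t) = 1 + t - 5*I*t*√3)
-23/(-2*(-4)*(-5)) + U(0) = -23/(-2*(-4)*(-5)) + (1 + 0 - 5*I*0*√3) = -23/(8*(-5)) + (1 + 0 + 0) = -23/(-40) + 1 = -1/40*(-23) + 1 = 23/40 + 1 = 63/40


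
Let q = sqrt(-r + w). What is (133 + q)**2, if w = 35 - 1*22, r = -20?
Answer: (133 + sqrt(33))**2 ≈ 19250.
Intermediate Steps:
w = 13 (w = 35 - 22 = 13)
q = sqrt(33) (q = sqrt(-1*(-20) + 13) = sqrt(20 + 13) = sqrt(33) ≈ 5.7446)
(133 + q)**2 = (133 + sqrt(33))**2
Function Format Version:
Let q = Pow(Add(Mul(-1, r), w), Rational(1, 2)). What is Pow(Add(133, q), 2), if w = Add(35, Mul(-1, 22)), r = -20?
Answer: Pow(Add(133, Pow(33, Rational(1, 2))), 2) ≈ 19250.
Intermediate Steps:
w = 13 (w = Add(35, -22) = 13)
q = Pow(33, Rational(1, 2)) (q = Pow(Add(Mul(-1, -20), 13), Rational(1, 2)) = Pow(Add(20, 13), Rational(1, 2)) = Pow(33, Rational(1, 2)) ≈ 5.7446)
Pow(Add(133, q), 2) = Pow(Add(133, Pow(33, Rational(1, 2))), 2)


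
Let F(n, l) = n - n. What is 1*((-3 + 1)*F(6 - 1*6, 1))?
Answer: 0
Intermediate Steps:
F(n, l) = 0
1*((-3 + 1)*F(6 - 1*6, 1)) = 1*((-3 + 1)*0) = 1*(-2*0) = 1*0 = 0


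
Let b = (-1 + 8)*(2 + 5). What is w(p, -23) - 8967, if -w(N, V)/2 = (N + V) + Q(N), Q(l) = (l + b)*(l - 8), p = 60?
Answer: -20377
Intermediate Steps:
b = 49 (b = 7*7 = 49)
Q(l) = (-8 + l)*(49 + l) (Q(l) = (l + 49)*(l - 8) = (49 + l)*(-8 + l) = (-8 + l)*(49 + l))
w(N, V) = 784 - 84*N - 2*V - 2*N**2 (w(N, V) = -2*((N + V) + (-392 + N**2 + 41*N)) = -2*(-392 + V + N**2 + 42*N) = 784 - 84*N - 2*V - 2*N**2)
w(p, -23) - 8967 = (784 - 84*60 - 2*(-23) - 2*60**2) - 8967 = (784 - 5040 + 46 - 2*3600) - 8967 = (784 - 5040 + 46 - 7200) - 8967 = -11410 - 8967 = -20377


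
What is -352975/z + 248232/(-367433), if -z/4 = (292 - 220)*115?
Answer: 24294643867/2433876192 ≈ 9.9819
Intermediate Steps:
z = -33120 (z = -4*(292 - 220)*115 = -288*115 = -4*8280 = -33120)
-352975/z + 248232/(-367433) = -352975/(-33120) + 248232/(-367433) = -352975*(-1/33120) + 248232*(-1/367433) = 70595/6624 - 248232/367433 = 24294643867/2433876192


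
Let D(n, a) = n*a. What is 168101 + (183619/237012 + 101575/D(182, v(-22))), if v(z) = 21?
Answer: 25383454213997/150976644 ≈ 1.6813e+5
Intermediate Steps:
D(n, a) = a*n
168101 + (183619/237012 + 101575/D(182, v(-22))) = 168101 + (183619/237012 + 101575/((21*182))) = 168101 + (183619*(1/237012) + 101575/3822) = 168101 + (183619/237012 + 101575*(1/3822)) = 168101 + (183619/237012 + 101575/3822) = 168101 + 4129380953/150976644 = 25383454213997/150976644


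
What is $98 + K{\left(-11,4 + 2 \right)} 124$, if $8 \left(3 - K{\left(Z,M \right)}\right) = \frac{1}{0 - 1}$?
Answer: $\frac{971}{2} \approx 485.5$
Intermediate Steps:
$K{\left(Z,M \right)} = \frac{25}{8}$ ($K{\left(Z,M \right)} = 3 - \frac{1}{8 \left(0 - 1\right)} = 3 - \frac{1}{8 \left(-1\right)} = 3 - - \frac{1}{8} = 3 + \frac{1}{8} = \frac{25}{8}$)
$98 + K{\left(-11,4 + 2 \right)} 124 = 98 + \frac{25}{8} \cdot 124 = 98 + \frac{775}{2} = \frac{971}{2}$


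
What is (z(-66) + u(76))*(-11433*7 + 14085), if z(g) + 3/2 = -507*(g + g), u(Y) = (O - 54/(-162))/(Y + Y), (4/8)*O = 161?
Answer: -335419238357/76 ≈ -4.4134e+9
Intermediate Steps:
O = 322 (O = 2*161 = 322)
u(Y) = 967/(6*Y) (u(Y) = (322 - 54/(-162))/(Y + Y) = (322 - 54*(-1/162))/((2*Y)) = (322 + ⅓)*(1/(2*Y)) = 967*(1/(2*Y))/3 = 967/(6*Y))
z(g) = -3/2 - 1014*g (z(g) = -3/2 - 507*(g + g) = -3/2 - 1014*g)
(z(-66) + u(76))*(-11433*7 + 14085) = ((-3/2 - 1014*(-66)) + (967/6)/76)*(-11433*7 + 14085) = ((-3/2 + 66924) + (967/6)*(1/76))*(-80031 + 14085) = (133845/2 + 967/456)*(-65946) = (30517627/456)*(-65946) = -335419238357/76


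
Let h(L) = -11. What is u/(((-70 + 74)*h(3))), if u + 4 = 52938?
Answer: -26467/22 ≈ -1203.0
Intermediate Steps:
u = 52934 (u = -4 + 52938 = 52934)
u/(((-70 + 74)*h(3))) = 52934/(((-70 + 74)*(-11))) = 52934/((4*(-11))) = 52934/(-44) = 52934*(-1/44) = -26467/22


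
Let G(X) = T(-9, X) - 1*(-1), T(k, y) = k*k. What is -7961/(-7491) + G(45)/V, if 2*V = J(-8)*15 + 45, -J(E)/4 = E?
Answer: 1802683/1310925 ≈ 1.3751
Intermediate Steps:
J(E) = -4*E
V = 525/2 (V = (-4*(-8)*15 + 45)/2 = (32*15 + 45)/2 = (480 + 45)/2 = (1/2)*525 = 525/2 ≈ 262.50)
T(k, y) = k**2
G(X) = 82 (G(X) = (-9)**2 - 1*(-1) = 81 + 1 = 82)
-7961/(-7491) + G(45)/V = -7961/(-7491) + 82/(525/2) = -7961*(-1/7491) + 82*(2/525) = 7961/7491 + 164/525 = 1802683/1310925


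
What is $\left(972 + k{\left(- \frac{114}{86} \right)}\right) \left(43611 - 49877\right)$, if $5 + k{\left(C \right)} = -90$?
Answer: $-5495282$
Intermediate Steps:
$k{\left(C \right)} = -95$ ($k{\left(C \right)} = -5 - 90 = -95$)
$\left(972 + k{\left(- \frac{114}{86} \right)}\right) \left(43611 - 49877\right) = \left(972 - 95\right) \left(43611 - 49877\right) = 877 \left(-6266\right) = -5495282$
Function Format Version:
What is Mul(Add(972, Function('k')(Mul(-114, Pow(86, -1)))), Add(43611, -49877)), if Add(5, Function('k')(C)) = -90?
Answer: -5495282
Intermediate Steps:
Function('k')(C) = -95 (Function('k')(C) = Add(-5, -90) = -95)
Mul(Add(972, Function('k')(Mul(-114, Pow(86, -1)))), Add(43611, -49877)) = Mul(Add(972, -95), Add(43611, -49877)) = Mul(877, -6266) = -5495282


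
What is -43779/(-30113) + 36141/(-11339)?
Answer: -591903852/341451307 ≈ -1.7335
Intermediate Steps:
-43779/(-30113) + 36141/(-11339) = -43779*(-1/30113) + 36141*(-1/11339) = 43779/30113 - 36141/11339 = -591903852/341451307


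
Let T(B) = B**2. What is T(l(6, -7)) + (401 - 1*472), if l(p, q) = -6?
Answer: -35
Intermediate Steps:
T(l(6, -7)) + (401 - 1*472) = (-6)**2 + (401 - 1*472) = 36 + (401 - 472) = 36 - 71 = -35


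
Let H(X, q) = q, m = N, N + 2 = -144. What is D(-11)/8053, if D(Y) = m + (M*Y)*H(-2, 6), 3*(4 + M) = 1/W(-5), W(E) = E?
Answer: 612/40265 ≈ 0.015199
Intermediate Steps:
N = -146 (N = -2 - 144 = -146)
m = -146
M = -61/15 (M = -4 + (⅓)/(-5) = -4 + (⅓)*(-⅕) = -4 - 1/15 = -61/15 ≈ -4.0667)
D(Y) = -146 - 122*Y/5 (D(Y) = -146 - 61*Y/15*6 = -146 - 122*Y/5)
D(-11)/8053 = (-146 - 122/5*(-11))/8053 = (-146 + 1342/5)*(1/8053) = (612/5)*(1/8053) = 612/40265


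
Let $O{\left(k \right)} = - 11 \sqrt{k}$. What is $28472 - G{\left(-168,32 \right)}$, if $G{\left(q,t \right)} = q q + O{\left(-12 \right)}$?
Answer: $248 + 22 i \sqrt{3} \approx 248.0 + 38.105 i$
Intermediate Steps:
$G{\left(q,t \right)} = q^{2} - 22 i \sqrt{3}$ ($G{\left(q,t \right)} = q q - 11 \sqrt{-12} = q^{2} - 11 \cdot 2 i \sqrt{3} = q^{2} - 22 i \sqrt{3}$)
$28472 - G{\left(-168,32 \right)} = 28472 - \left(\left(-168\right)^{2} - 22 i \sqrt{3}\right) = 28472 - \left(28224 - 22 i \sqrt{3}\right) = 248 + 22 i \sqrt{3}$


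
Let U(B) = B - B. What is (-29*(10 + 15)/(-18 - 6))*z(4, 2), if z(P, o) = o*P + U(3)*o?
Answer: 725/3 ≈ 241.67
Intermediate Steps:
U(B) = 0
z(P, o) = P*o (z(P, o) = o*P + 0*o = P*o + 0 = P*o)
(-29*(10 + 15)/(-18 - 6))*z(4, 2) = (-29*(10 + 15)/(-18 - 6))*(4*2) = -725/(-24)*8 = -725*(-1)/24*8 = -29*(-25/24)*8 = (725/24)*8 = 725/3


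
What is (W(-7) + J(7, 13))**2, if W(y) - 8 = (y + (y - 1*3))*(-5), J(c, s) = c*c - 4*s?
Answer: 8100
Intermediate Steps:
J(c, s) = c**2 - 4*s
W(y) = 23 - 10*y (W(y) = 8 + (y + (y - 1*3))*(-5) = 8 + (y + (y - 3))*(-5) = 8 + (y + (-3 + y))*(-5) = 8 + (-3 + 2*y)*(-5) = 8 + (15 - 10*y) = 23 - 10*y)
(W(-7) + J(7, 13))**2 = ((23 - 10*(-7)) + (7**2 - 4*13))**2 = ((23 + 70) + (49 - 52))**2 = (93 - 3)**2 = 90**2 = 8100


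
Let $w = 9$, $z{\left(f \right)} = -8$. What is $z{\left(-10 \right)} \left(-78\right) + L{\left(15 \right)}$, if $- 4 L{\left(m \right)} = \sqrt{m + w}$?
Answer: $624 - \frac{\sqrt{6}}{2} \approx 622.78$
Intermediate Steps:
$L{\left(m \right)} = - \frac{\sqrt{9 + m}}{4}$ ($L{\left(m \right)} = - \frac{\sqrt{m + 9}}{4} = - \frac{\sqrt{9 + m}}{4}$)
$z{\left(-10 \right)} \left(-78\right) + L{\left(15 \right)} = \left(-8\right) \left(-78\right) - \frac{\sqrt{9 + 15}}{4} = 624 - \frac{\sqrt{24}}{4} = 624 - \frac{2 \sqrt{6}}{4} = 624 - \frac{\sqrt{6}}{2}$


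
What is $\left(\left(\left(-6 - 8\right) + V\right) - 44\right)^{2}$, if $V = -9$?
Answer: $4489$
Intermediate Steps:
$\left(\left(\left(-6 - 8\right) + V\right) - 44\right)^{2} = \left(\left(\left(-6 - 8\right) - 9\right) - 44\right)^{2} = \left(\left(-14 - 9\right) - 44\right)^{2} = \left(-23 - 44\right)^{2} = \left(-67\right)^{2} = 4489$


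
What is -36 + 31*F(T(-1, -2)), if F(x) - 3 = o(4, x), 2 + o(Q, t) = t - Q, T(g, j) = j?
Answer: -191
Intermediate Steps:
o(Q, t) = -2 + t - Q (o(Q, t) = -2 + (t - Q) = -2 + t - Q)
F(x) = -3 + x (F(x) = 3 + (-2 + x - 1*4) = 3 + (-2 + x - 4) = 3 + (-6 + x) = -3 + x)
-36 + 31*F(T(-1, -2)) = -36 + 31*(-3 - 2) = -36 + 31*(-5) = -36 - 155 = -191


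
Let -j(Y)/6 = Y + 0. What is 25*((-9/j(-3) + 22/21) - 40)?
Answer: -41425/42 ≈ -986.31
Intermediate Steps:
j(Y) = -6*Y (j(Y) = -6*(Y + 0) = -6*Y)
25*((-9/j(-3) + 22/21) - 40) = 25*((-9/((-6*(-3))) + 22/21) - 40) = 25*((-9/18 + 22*(1/21)) - 40) = 25*((-9*1/18 + 22/21) - 40) = 25*((-½ + 22/21) - 40) = 25*(23/42 - 40) = 25*(-1657/42) = -41425/42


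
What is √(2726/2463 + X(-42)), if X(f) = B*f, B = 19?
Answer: 2*I*√1208562081/2463 ≈ 28.229*I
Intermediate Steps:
X(f) = 19*f
√(2726/2463 + X(-42)) = √(2726/2463 + 19*(-42)) = √(2726*(1/2463) - 798) = √(2726/2463 - 798) = √(-1962748/2463) = 2*I*√1208562081/2463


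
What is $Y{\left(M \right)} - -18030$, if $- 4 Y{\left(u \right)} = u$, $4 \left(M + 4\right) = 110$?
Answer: $\frac{144193}{8} \approx 18024.0$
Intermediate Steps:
$M = \frac{47}{2}$ ($M = -4 + \frac{1}{4} \cdot 110 = -4 + \frac{55}{2} = \frac{47}{2} \approx 23.5$)
$Y{\left(u \right)} = - \frac{u}{4}$
$Y{\left(M \right)} - -18030 = \left(- \frac{1}{4}\right) \frac{47}{2} - -18030 = - \frac{47}{8} + 18030 = \frac{144193}{8}$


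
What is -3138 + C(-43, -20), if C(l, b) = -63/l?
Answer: -134871/43 ≈ -3136.5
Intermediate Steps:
-3138 + C(-43, -20) = -3138 - 63/(-43) = -3138 - 63*(-1/43) = -3138 + 63/43 = -134871/43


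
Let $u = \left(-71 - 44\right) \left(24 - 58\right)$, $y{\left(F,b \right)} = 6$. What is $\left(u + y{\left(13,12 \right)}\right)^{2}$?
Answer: $15335056$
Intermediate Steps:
$u = 3910$ ($u = \left(-115\right) \left(-34\right) = 3910$)
$\left(u + y{\left(13,12 \right)}\right)^{2} = \left(3910 + 6\right)^{2} = 3916^{2} = 15335056$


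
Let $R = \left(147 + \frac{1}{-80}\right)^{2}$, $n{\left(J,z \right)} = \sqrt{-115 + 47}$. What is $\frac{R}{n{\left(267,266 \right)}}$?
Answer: $- \frac{138274081 i \sqrt{17}}{217600} \approx - 2620.0 i$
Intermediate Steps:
$n{\left(J,z \right)} = 2 i \sqrt{17}$ ($n{\left(J,z \right)} = \sqrt{-68} = 2 i \sqrt{17}$)
$R = \frac{138274081}{6400}$ ($R = \left(147 - \frac{1}{80}\right)^{2} = \left(\frac{11759}{80}\right)^{2} = \frac{138274081}{6400} \approx 21605.0$)
$\frac{R}{n{\left(267,266 \right)}} = \frac{138274081}{6400 \cdot 2 i \sqrt{17}} = \frac{138274081 \left(- \frac{i \sqrt{17}}{34}\right)}{6400} = - \frac{138274081 i \sqrt{17}}{217600}$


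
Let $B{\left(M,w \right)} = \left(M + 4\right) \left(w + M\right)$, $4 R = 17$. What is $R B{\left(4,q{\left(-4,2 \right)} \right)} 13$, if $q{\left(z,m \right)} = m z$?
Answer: $-1768$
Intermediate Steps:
$R = \frac{17}{4}$ ($R = \frac{1}{4} \cdot 17 = \frac{17}{4} \approx 4.25$)
$B{\left(M,w \right)} = \left(4 + M\right) \left(M + w\right)$
$R B{\left(4,q{\left(-4,2 \right)} \right)} 13 = \frac{17 \left(4^{2} + 4 \cdot 4 + 4 \cdot 2 \left(-4\right) + 4 \cdot 2 \left(-4\right)\right)}{4} \cdot 13 = \frac{17 \left(16 + 16 + 4 \left(-8\right) + 4 \left(-8\right)\right)}{4} \cdot 13 = \frac{17 \left(16 + 16 - 32 - 32\right)}{4} \cdot 13 = \frac{17}{4} \left(-32\right) 13 = \left(-136\right) 13 = -1768$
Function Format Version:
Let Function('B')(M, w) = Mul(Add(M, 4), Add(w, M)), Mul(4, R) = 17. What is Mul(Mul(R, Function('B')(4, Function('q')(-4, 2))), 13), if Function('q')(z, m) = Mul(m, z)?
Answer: -1768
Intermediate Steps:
R = Rational(17, 4) (R = Mul(Rational(1, 4), 17) = Rational(17, 4) ≈ 4.2500)
Function('B')(M, w) = Mul(Add(4, M), Add(M, w))
Mul(Mul(R, Function('B')(4, Function('q')(-4, 2))), 13) = Mul(Mul(Rational(17, 4), Add(Pow(4, 2), Mul(4, 4), Mul(4, Mul(2, -4)), Mul(4, Mul(2, -4)))), 13) = Mul(Mul(Rational(17, 4), Add(16, 16, Mul(4, -8), Mul(4, -8))), 13) = Mul(Mul(Rational(17, 4), Add(16, 16, -32, -32)), 13) = Mul(Mul(Rational(17, 4), -32), 13) = Mul(-136, 13) = -1768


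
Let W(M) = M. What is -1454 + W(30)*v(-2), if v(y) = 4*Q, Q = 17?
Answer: 586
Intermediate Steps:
v(y) = 68 (v(y) = 4*17 = 68)
-1454 + W(30)*v(-2) = -1454 + 30*68 = -1454 + 2040 = 586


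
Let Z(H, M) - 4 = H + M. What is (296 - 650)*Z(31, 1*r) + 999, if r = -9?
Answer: -8205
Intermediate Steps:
Z(H, M) = 4 + H + M (Z(H, M) = 4 + (H + M) = 4 + H + M)
(296 - 650)*Z(31, 1*r) + 999 = (296 - 650)*(4 + 31 + 1*(-9)) + 999 = -354*(4 + 31 - 9) + 999 = -354*26 + 999 = -9204 + 999 = -8205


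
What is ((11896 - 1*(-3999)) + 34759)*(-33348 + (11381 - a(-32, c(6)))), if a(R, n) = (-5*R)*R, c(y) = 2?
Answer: -853367938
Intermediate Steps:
a(R, n) = -5*R²
((11896 - 1*(-3999)) + 34759)*(-33348 + (11381 - a(-32, c(6)))) = ((11896 - 1*(-3999)) + 34759)*(-33348 + (11381 - (-5)*(-32)²)) = ((11896 + 3999) + 34759)*(-33348 + (11381 - (-5)*1024)) = (15895 + 34759)*(-33348 + (11381 - 1*(-5120))) = 50654*(-33348 + (11381 + 5120)) = 50654*(-33348 + 16501) = 50654*(-16847) = -853367938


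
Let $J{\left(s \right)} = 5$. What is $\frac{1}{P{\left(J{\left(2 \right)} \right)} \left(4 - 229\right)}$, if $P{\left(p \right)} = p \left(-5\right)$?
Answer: $\frac{1}{5625} \approx 0.00017778$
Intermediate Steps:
$P{\left(p \right)} = - 5 p$
$\frac{1}{P{\left(J{\left(2 \right)} \right)} \left(4 - 229\right)} = \frac{1}{\left(-5\right) 5 \left(4 - 229\right)} = \frac{1}{\left(-25\right) \left(-225\right)} = \frac{1}{5625}$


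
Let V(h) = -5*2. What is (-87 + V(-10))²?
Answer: 9409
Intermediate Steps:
V(h) = -10
(-87 + V(-10))² = (-87 - 10)² = (-97)² = 9409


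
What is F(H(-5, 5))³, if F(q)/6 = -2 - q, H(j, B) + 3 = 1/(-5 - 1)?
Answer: 343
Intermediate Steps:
H(j, B) = -19/6 (H(j, B) = -3 + 1/(-5 - 1) = -3 + 1/(-6) = -3 - ⅙ = -19/6)
F(q) = -12 - 6*q (F(q) = 6*(-2 - q) = -12 - 6*q)
F(H(-5, 5))³ = (-12 - 6*(-19/6))³ = (-12 + 19)³ = 7³ = 343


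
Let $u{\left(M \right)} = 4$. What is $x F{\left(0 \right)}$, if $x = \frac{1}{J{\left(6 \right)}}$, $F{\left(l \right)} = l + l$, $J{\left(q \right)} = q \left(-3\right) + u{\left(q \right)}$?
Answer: $0$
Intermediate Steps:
$J{\left(q \right)} = 4 - 3 q$ ($J{\left(q \right)} = q \left(-3\right) + 4 = - 3 q + 4 = 4 - 3 q$)
$F{\left(l \right)} = 2 l$
$x = - \frac{1}{14}$ ($x = \frac{1}{4 - 18} = \frac{1}{-14} = - \frac{1}{14} \approx -0.071429$)
$x F{\left(0 \right)} = - \frac{2 \cdot 0}{14} = \left(- \frac{1}{14}\right) 0 = 0$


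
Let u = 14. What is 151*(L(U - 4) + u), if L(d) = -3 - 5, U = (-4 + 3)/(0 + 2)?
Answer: 906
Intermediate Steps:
U = -½ (U = -1/2 = -1*½ = -½ ≈ -0.50000)
L(d) = -8
151*(L(U - 4) + u) = 151*(-8 + 14) = 151*6 = 906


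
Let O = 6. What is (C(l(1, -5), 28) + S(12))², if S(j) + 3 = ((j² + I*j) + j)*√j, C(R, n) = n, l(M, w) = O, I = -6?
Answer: 85297 + 8400*√3 ≈ 99846.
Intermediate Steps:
l(M, w) = 6
S(j) = -3 + √j*(j² - 5*j) (S(j) = -3 + ((j² - 6*j) + j)*√j = -3 + (j² - 5*j)*√j = -3 + √j*(j² - 5*j))
(C(l(1, -5), 28) + S(12))² = (28 + (-3 + 12^(5/2) - 120*√3))² = (28 + (-3 + 288*√3 - 120*√3))² = (28 + (-3 + 168*√3))² = (25 + 168*√3)²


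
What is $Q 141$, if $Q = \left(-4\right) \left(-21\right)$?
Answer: $11844$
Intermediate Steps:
$Q = 84$
$Q 141 = 84 \cdot 141 = 11844$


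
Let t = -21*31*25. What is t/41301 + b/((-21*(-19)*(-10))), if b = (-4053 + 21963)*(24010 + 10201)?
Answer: -281177475214/1831011 ≈ -1.5356e+5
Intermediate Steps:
b = 612719010 (b = 17910*34211 = 612719010)
t = -16275 (t = -651*25 = -16275)
t/41301 + b/((-21*(-19)*(-10))) = -16275/41301 + 612719010/((-21*(-19)*(-10))) = -16275*1/41301 + 612719010/((399*(-10))) = -5425/13767 + 612719010/(-3990) = -5425/13767 + 612719010*(-1/3990) = -5425/13767 - 20423967/133 = -281177475214/1831011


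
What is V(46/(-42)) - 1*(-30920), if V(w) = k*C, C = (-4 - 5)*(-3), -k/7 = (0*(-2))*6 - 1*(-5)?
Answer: 29975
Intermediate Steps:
k = -35 (k = -7*((0*(-2))*6 - 1*(-5)) = -7*(0*6 + 5) = -7*(0 + 5) = -7*5 = -35)
C = 27 (C = -9*(-3) = 27)
V(w) = -945 (V(w) = -35*27 = -945)
V(46/(-42)) - 1*(-30920) = -945 - 1*(-30920) = -945 + 30920 = 29975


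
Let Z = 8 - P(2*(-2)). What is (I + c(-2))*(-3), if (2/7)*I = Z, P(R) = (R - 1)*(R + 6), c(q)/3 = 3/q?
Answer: -351/2 ≈ -175.50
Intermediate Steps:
c(q) = 9/q (c(q) = 3*(3/q) = 9/q)
P(R) = (-1 + R)*(6 + R)
Z = 18 (Z = 8 - (-6 + (2*(-2))**2 + 5*(2*(-2))) = 8 - (-6 + (-4)**2 + 5*(-4)) = 8 - (-6 + 16 - 20) = 8 - 1*(-10) = 8 + 10 = 18)
I = 63 (I = (7/2)*18 = 63)
(I + c(-2))*(-3) = (63 + 9/(-2))*(-3) = (63 + 9*(-1/2))*(-3) = (63 - 9/2)*(-3) = (117/2)*(-3) = -351/2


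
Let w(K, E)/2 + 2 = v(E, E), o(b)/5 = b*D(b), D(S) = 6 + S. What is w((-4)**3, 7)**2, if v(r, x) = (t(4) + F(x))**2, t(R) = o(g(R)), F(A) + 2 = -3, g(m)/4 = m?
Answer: 37946166722116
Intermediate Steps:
g(m) = 4*m
F(A) = -5 (F(A) = -2 - 3 = -5)
o(b) = 5*b*(6 + b) (o(b) = 5*(b*(6 + b)) = 5*b*(6 + b))
t(R) = 20*R*(6 + 4*R) (t(R) = 5*(4*R)*(6 + 4*R) = 20*R*(6 + 4*R))
v(r, x) = 3080025 (v(r, x) = (40*4*(3 + 2*4) - 5)**2 = (40*4*(3 + 8) - 5)**2 = (40*4*11 - 5)**2 = (1760 - 5)**2 = 1755**2 = 3080025)
w(K, E) = 6160046 (w(K, E) = -4 + 2*3080025 = -4 + 6160050 = 6160046)
w((-4)**3, 7)**2 = 6160046**2 = 37946166722116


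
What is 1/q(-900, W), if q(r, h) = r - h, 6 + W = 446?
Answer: -1/1340 ≈ -0.00074627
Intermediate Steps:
W = 440 (W = -6 + 446 = 440)
1/q(-900, W) = 1/(-900 - 1*440) = 1/(-900 - 440) = 1/(-1340) = -1/1340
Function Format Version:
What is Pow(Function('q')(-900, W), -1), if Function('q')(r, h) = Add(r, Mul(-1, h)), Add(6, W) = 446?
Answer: Rational(-1, 1340) ≈ -0.00074627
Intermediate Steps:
W = 440 (W = Add(-6, 446) = 440)
Pow(Function('q')(-900, W), -1) = Pow(Add(-900, Mul(-1, 440)), -1) = Pow(Add(-900, -440), -1) = Pow(-1340, -1) = Rational(-1, 1340)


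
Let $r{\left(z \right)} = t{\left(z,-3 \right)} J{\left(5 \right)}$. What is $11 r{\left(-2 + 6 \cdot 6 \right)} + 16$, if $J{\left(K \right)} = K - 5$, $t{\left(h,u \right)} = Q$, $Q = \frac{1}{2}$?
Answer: $16$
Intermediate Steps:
$Q = \frac{1}{2} \approx 0.5$
$t{\left(h,u \right)} = \frac{1}{2}$
$J{\left(K \right)} = -5 + K$
$r{\left(z \right)} = 0$ ($r{\left(z \right)} = \frac{-5 + 5}{2} = \frac{1}{2} \cdot 0 = 0$)
$11 r{\left(-2 + 6 \cdot 6 \right)} + 16 = 11 \cdot 0 + 16 = 0 + 16 = 16$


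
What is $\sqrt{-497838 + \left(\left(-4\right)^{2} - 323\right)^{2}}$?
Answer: $i \sqrt{403589} \approx 635.29 i$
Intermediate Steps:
$\sqrt{-497838 + \left(\left(-4\right)^{2} - 323\right)^{2}} = \sqrt{-497838 + \left(16 - 323\right)^{2}} = \sqrt{-497838 + \left(-307\right)^{2}} = \sqrt{-497838 + 94249} = \sqrt{-403589} = i \sqrt{403589}$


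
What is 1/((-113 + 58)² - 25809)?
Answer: -1/22784 ≈ -4.3890e-5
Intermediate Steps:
1/((-113 + 58)² - 25809) = 1/((-55)² - 25809) = 1/(3025 - 25809) = 1/(-22784) = -1/22784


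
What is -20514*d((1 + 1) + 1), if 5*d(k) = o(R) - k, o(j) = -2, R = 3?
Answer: 20514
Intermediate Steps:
d(k) = -⅖ - k/5 (d(k) = (-2 - k)/5 = -⅖ - k/5)
-20514*d((1 + 1) + 1) = -20514*(-⅖ - ((1 + 1) + 1)/5) = -20514*(-⅖ - (2 + 1)/5) = -20514*(-⅖ - ⅕*3) = -20514*(-⅖ - ⅗) = -20514*(-1) = 20514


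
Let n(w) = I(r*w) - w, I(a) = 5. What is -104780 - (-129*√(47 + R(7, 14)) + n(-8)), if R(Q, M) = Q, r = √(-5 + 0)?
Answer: -104793 + 387*√6 ≈ -1.0385e+5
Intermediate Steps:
r = I*√5 (r = √(-5) = I*√5 ≈ 2.2361*I)
n(w) = 5 - w
-104780 - (-129*√(47 + R(7, 14)) + n(-8)) = -104780 - (-129*√(47 + 7) + (5 - 1*(-8))) = -104780 - (-387*√6 + (5 + 8)) = -104780 - (-387*√6 + 13) = -104780 - (13 - 387*√6) = -104780 + (-13 + 387*√6) = -104793 + 387*√6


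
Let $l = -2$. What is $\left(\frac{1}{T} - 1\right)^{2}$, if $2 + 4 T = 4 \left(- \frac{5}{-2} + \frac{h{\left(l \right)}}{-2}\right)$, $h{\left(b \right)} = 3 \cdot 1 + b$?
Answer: $\frac{1}{9} \approx 0.11111$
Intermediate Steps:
$h{\left(b \right)} = 3 + b$
$T = \frac{3}{2}$ ($T = - \frac{1}{2} + \frac{4 \left(- \frac{5}{-2} + \frac{3 - 2}{-2}\right)}{4} = - \frac{1}{2} + \frac{4 \left(\left(-5\right) \left(- \frac{1}{2}\right) + 1 \left(- \frac{1}{2}\right)\right)}{4} = - \frac{1}{2} + \frac{4 \left(\frac{5}{2} - \frac{1}{2}\right)}{4} = - \frac{1}{2} + \frac{4 \cdot 2}{4} = - \frac{1}{2} + \frac{1}{4} \cdot 8 = - \frac{1}{2} + 2 = \frac{3}{2} \approx 1.5$)
$\left(\frac{1}{T} - 1\right)^{2} = \left(\frac{1}{\frac{3}{2}} - 1\right)^{2} = \left(\frac{2}{3} - 1\right)^{2} = \left(- \frac{1}{3}\right)^{2} = \frac{1}{9}$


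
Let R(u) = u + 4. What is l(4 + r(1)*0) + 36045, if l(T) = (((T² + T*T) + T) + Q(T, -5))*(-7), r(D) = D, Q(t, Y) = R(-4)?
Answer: 35793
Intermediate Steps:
R(u) = 4 + u
Q(t, Y) = 0 (Q(t, Y) = 4 - 4 = 0)
l(T) = -14*T² - 7*T (l(T) = (((T² + T*T) + T) + 0)*(-7) = (((T² + T²) + T) + 0)*(-7) = ((2*T² + T) + 0)*(-7) = ((T + 2*T²) + 0)*(-7) = (T + 2*T²)*(-7) = -14*T² - 7*T)
l(4 + r(1)*0) + 36045 = 7*(4 + 1*0)*(-1 - 2*(4 + 1*0)) + 36045 = 7*(4 + 0)*(-1 - 2*(4 + 0)) + 36045 = 7*4*(-1 - 2*4) + 36045 = 7*4*(-1 - 8) + 36045 = 7*4*(-9) + 36045 = -252 + 36045 = 35793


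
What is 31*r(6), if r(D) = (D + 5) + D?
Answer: 527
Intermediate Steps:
r(D) = 5 + 2*D (r(D) = (5 + D) + D = 5 + 2*D)
31*r(6) = 31*(5 + 2*6) = 31*(5 + 12) = 31*17 = 527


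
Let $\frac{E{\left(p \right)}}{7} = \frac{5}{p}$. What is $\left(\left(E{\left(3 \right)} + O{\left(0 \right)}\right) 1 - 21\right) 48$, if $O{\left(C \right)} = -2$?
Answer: $-544$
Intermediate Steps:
$E{\left(p \right)} = \frac{35}{p}$ ($E{\left(p \right)} = 7 \frac{5}{p} = \frac{35}{p}$)
$\left(\left(E{\left(3 \right)} + O{\left(0 \right)}\right) 1 - 21\right) 48 = \left(\left(\frac{35}{3} - 2\right) 1 - 21\right) 48 = \left(\frac{29}{3} \cdot 1 - 21\right) 48 = \left(\frac{29}{3} - 21\right) 48 = \left(- \frac{34}{3}\right) 48 = -544$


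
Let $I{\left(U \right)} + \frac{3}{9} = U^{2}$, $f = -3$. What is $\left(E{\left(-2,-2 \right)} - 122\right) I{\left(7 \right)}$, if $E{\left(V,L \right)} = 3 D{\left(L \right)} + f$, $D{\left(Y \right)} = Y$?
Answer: $- \frac{19126}{3} \approx -6375.3$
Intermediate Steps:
$E{\left(V,L \right)} = -3 + 3 L$ ($E{\left(V,L \right)} = 3 L - 3 = -3 + 3 L$)
$I{\left(U \right)} = - \frac{1}{3} + U^{2}$
$\left(E{\left(-2,-2 \right)} - 122\right) I{\left(7 \right)} = \left(\left(-3 + 3 \left(-2\right)\right) - 122\right) \left(- \frac{1}{3} + 7^{2}\right) = \left(\left(-3 - 6\right) - 122\right) \left(- \frac{1}{3} + 49\right) = \left(-9 - 122\right) \frac{146}{3} = \left(-131\right) \frac{146}{3} = - \frac{19126}{3}$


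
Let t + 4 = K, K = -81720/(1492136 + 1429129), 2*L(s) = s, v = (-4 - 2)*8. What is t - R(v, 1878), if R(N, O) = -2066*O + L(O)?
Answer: 251813365769/64917 ≈ 3.8790e+6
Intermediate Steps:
v = -48 (v = -6*8 = -48)
L(s) = s/2
R(N, O) = -4131*O/2 (R(N, O) = -2066*O + O/2 = -4131*O/2)
K = -1816/64917 (K = -81720/2921265 = -81720*1/2921265 = -1816/64917 ≈ -0.027974)
t = -261484/64917 (t = -4 - 1816/64917 = -261484/64917 ≈ -4.0280)
t - R(v, 1878) = -261484/64917 - (-4131)*1878/2 = -261484/64917 - 1*(-3879009) = -261484/64917 + 3879009 = 251813365769/64917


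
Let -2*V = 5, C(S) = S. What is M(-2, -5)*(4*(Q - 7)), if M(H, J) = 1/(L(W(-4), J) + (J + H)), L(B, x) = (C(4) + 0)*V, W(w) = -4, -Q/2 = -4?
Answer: -4/17 ≈ -0.23529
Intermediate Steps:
Q = 8 (Q = -2*(-4) = 8)
V = -5/2 (V = -½*5 = -5/2 ≈ -2.5000)
L(B, x) = -10 (L(B, x) = (4 + 0)*(-5/2) = 4*(-5/2) = -10)
M(H, J) = 1/(-10 + H + J) (M(H, J) = 1/(-10 + (J + H)) = 1/(-10 + (H + J)) = 1/(-10 + H + J))
M(-2, -5)*(4*(Q - 7)) = (4*(8 - 7))/(-10 - 2 - 5) = (4*1)/(-17) = -1/17*4 = -4/17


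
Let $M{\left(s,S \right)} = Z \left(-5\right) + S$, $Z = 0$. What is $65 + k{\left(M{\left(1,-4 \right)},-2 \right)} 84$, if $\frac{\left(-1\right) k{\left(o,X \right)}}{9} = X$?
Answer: $1577$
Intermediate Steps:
$M{\left(s,S \right)} = S$ ($M{\left(s,S \right)} = 0 \left(-5\right) + S = 0 + S = S$)
$k{\left(o,X \right)} = - 9 X$
$65 + k{\left(M{\left(1,-4 \right)},-2 \right)} 84 = 65 + \left(-9\right) \left(-2\right) 84 = 65 + 18 \cdot 84 = 65 + 1512 = 1577$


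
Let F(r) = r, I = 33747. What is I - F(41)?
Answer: 33706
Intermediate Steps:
I - F(41) = 33747 - 1*41 = 33747 - 41 = 33706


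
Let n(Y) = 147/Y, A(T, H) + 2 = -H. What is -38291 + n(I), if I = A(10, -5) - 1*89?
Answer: -3293173/86 ≈ -38293.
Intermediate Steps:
A(T, H) = -2 - H
I = -86 (I = (-2 - 1*(-5)) - 1*89 = (-2 + 5) - 89 = 3 - 89 = -86)
-38291 + n(I) = -38291 + 147/(-86) = -38291 + 147*(-1/86) = -38291 - 147/86 = -3293173/86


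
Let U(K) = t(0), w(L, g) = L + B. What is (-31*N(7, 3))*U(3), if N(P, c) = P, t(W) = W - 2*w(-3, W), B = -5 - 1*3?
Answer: -4774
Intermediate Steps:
B = -8 (B = -5 - 3 = -8)
w(L, g) = -8 + L (w(L, g) = L - 8 = -8 + L)
t(W) = 22 + W (t(W) = W - 2*(-8 - 3) = W - 2*(-11) = W + 22 = 22 + W)
U(K) = 22 (U(K) = 22 + 0 = 22)
(-31*N(7, 3))*U(3) = -31*7*22 = -217*22 = -4774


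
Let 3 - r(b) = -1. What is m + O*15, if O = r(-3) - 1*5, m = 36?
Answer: 21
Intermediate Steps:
r(b) = 4 (r(b) = 3 - 1*(-1) = 3 + 1 = 4)
O = -1 (O = 4 - 1*5 = 4 - 5 = -1)
m + O*15 = 36 - 1*15 = 36 - 15 = 21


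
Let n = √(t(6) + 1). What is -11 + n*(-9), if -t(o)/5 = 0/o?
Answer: -20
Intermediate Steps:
t(o) = 0 (t(o) = -0/o = -5*0 = 0)
n = 1 (n = √(0 + 1) = √1 = 1)
-11 + n*(-9) = -11 + 1*(-9) = -11 - 9 = -20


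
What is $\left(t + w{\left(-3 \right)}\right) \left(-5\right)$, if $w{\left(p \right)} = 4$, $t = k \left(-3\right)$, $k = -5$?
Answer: $-95$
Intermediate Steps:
$t = 15$ ($t = \left(-5\right) \left(-3\right) = 15$)
$\left(t + w{\left(-3 \right)}\right) \left(-5\right) = \left(15 + 4\right) \left(-5\right) = 19 \left(-5\right) = -95$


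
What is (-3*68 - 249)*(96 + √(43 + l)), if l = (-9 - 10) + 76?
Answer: -48018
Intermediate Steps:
l = 57 (l = -19 + 76 = 57)
(-3*68 - 249)*(96 + √(43 + l)) = (-3*68 - 249)*(96 + √(43 + 57)) = (-204 - 249)*(96 + √100) = -453*(96 + 10) = -453*106 = -48018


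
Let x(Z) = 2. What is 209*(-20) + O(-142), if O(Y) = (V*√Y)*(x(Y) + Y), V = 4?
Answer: -4180 - 560*I*√142 ≈ -4180.0 - 6673.2*I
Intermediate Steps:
O(Y) = 4*√Y*(2 + Y) (O(Y) = (4*√Y)*(2 + Y) = 4*√Y*(2 + Y))
209*(-20) + O(-142) = 209*(-20) + 4*√(-142)*(2 - 142) = -4180 + 4*(I*√142)*(-140) = -4180 - 560*I*√142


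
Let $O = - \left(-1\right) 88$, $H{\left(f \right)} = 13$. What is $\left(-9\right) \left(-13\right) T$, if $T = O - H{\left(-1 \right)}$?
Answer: $8775$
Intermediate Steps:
$O = 88$ ($O = \left(-1\right) \left(-88\right) = 88$)
$T = 75$ ($T = 88 - 13 = 75$)
$\left(-9\right) \left(-13\right) T = \left(-9\right) \left(-13\right) 75 = 117 \cdot 75 = 8775$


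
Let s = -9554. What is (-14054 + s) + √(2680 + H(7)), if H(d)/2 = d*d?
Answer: -23608 + √2778 ≈ -23555.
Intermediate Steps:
H(d) = 2*d² (H(d) = 2*(d*d) = 2*d²)
(-14054 + s) + √(2680 + H(7)) = (-14054 - 9554) + √(2680 + 2*7²) = -23608 + √(2680 + 2*49) = -23608 + √(2680 + 98) = -23608 + √2778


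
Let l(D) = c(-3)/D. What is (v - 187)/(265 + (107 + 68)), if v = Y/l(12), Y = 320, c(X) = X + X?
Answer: -827/440 ≈ -1.8795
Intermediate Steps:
c(X) = 2*X
l(D) = -6/D (l(D) = (2*(-3))/D = -6/D)
v = -640 (v = 320/((-6/12)) = 320/((-6*1/12)) = 320/(-½) = 320*(-2) = -640)
(v - 187)/(265 + (107 + 68)) = (-640 - 187)/(265 + (107 + 68)) = -827/(265 + 175) = -827/440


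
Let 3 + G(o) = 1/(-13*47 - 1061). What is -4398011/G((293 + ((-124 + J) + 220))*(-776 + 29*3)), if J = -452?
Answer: 7353474392/5017 ≈ 1.4657e+6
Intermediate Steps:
G(o) = -5017/1672 (G(o) = -3 + 1/(-13*47 - 1061) = -3 + 1/(-611 - 1061) = -3 + 1/(-1672) = -3 - 1/1672 = -5017/1672)
-4398011/G((293 + ((-124 + J) + 220))*(-776 + 29*3)) = -4398011/(-5017/1672) = -4398011*(-1672/5017) = 7353474392/5017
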